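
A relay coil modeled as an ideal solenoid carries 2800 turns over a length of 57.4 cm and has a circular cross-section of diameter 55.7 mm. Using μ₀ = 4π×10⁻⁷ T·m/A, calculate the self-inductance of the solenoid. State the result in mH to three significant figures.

A = π(d/2)² = π(2.785×10^-2 m)² = 2.437×10^-3 m².
For a long solenoid, L = μ₀N²A/ℓ.
L = (4π×10⁻⁷)(2800)²(2.437×10^-3)/(0.574 m) = 4.182×10^-2 H.

L ≈ 41.8 mH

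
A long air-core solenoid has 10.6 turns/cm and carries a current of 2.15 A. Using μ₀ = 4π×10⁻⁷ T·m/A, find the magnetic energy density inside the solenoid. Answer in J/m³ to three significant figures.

B = μ₀nI = (4π×10⁻⁷)(1.060×10^3)(2.15) = 2.864×10^-3 T.
u = B²/(2μ₀) = (2.864×10^-3)²/(2×4π×10⁻⁷) = 3.263 J/m³.

u ≈ 3.26 J/m³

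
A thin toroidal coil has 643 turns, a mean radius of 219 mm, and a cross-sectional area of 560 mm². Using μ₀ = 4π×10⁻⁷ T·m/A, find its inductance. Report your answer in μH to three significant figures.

For a thin toroid, L = μ₀N²A/(2πR).
L = (4π×10⁻⁷)(643)²(5.600×10^-4) / (2π×0.219 m) = 2.114×10^-4 H.

L ≈ 211 μH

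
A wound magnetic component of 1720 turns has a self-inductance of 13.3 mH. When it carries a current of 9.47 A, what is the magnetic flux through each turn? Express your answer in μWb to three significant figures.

From L = NΦ_B/I, the flux per turn is Φ_B = LI/N.
Φ_B = (1.330×10^-2 H)(9.47 A)/1720 = 7.323×10^-5 Wb.

Φ_B ≈ 73.2 μWb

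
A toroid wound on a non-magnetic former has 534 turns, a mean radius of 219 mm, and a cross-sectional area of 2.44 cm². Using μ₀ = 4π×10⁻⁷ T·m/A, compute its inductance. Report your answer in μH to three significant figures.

For a thin toroid, L = μ₀N²A/(2πR).
L = (4π×10⁻⁷)(534)²(2.440×10^-4) / (2π×0.219 m) = 6.354×10^-5 H.

L ≈ 63.5 μH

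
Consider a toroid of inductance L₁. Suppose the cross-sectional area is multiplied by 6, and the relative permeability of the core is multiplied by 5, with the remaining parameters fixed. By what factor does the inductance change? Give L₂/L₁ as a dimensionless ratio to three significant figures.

L₂/L₁ = 30.0

For a toroid, L ∝ μᵣN²A/R.
L₂/L₁ = (6) × (5) = 30.0.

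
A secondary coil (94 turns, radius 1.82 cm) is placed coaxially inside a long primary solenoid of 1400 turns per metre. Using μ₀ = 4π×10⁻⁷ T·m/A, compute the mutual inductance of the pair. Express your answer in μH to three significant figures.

M ≈ 172 μH

The outer solenoid produces a uniform field B₁ = μ₀n₁I₁ across the inner coil,
so the flux linkage is N₂Φ = N₂B₁A₂ = μ₀n₁N₂A₂·I₁, giving M = μ₀n₁N₂A₂.
A₂ = πr² = π(1.820×10^-2 m)² = 1.041×10^-3 m².
M = (4π×10⁻⁷)(1400)(94)(1.041×10^-3) = 1.721×10^-4 H.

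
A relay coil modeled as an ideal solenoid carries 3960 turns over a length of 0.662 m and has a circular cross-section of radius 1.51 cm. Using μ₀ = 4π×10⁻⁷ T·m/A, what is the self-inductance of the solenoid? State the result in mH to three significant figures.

A = πr² = π(1.510×10^-2 m)² = 7.163×10^-4 m².
For a long solenoid, L = μ₀N²A/ℓ.
L = (4π×10⁻⁷)(3960)²(7.163×10^-4)/(0.662 m) = 2.132×10^-2 H.

L ≈ 21.3 mH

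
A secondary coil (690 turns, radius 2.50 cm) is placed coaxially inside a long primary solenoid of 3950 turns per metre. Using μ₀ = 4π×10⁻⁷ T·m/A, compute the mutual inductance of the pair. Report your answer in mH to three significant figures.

M ≈ 6.72 mH

The outer solenoid produces a uniform field B₁ = μ₀n₁I₁ across the inner coil,
so the flux linkage is N₂Φ = N₂B₁A₂ = μ₀n₁N₂A₂·I₁, giving M = μ₀n₁N₂A₂.
A₂ = πr² = π(2.500×10^-2 m)² = 1.963×10^-3 m².
M = (4π×10⁻⁷)(3950)(690)(1.963×10^-3) = 6.7249×10^-3 H.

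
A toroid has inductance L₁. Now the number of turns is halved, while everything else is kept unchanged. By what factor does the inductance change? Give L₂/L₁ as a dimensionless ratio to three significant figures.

L₂/L₁ = 0.250

For a toroid, L ∝ μᵣN²A/R.
L₂/L₁ = (0.5)^2 = 0.250.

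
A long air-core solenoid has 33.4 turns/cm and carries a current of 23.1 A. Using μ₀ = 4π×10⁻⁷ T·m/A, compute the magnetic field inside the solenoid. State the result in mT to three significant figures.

Inside a long solenoid, B = μ₀nI.
B = (4π×10⁻⁷)(3.340×10^3 m⁻¹)(23.1 A) = 9.695×10^-2 T.

B ≈ 97.0 mT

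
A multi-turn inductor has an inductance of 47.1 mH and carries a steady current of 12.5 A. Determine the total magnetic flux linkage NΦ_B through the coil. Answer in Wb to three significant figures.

From L = NΦ_B/I, the flux linkage is NΦ_B = LI.
NΦ_B = (4.710×10^-2 H)(12.5 A) = 0.5887 Wb.

NΦ_B ≈ 0.589 Wb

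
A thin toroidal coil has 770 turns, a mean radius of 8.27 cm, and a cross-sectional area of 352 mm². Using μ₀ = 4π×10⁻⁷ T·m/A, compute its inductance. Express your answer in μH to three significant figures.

For a thin toroid, L = μ₀N²A/(2πR).
L = (4π×10⁻⁷)(770)²(3.520×10^-4) / (2π×8.270×10^-2 m) = 5.047×10^-4 H.

L ≈ 505 μH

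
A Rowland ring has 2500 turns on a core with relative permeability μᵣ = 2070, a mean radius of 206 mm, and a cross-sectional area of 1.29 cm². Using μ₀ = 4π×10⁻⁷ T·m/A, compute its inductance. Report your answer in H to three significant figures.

For a thin toroid, L = μ₀μᵣN²A/(2πR).
L = (4π×10⁻⁷)(2070)(2500)²(1.290×10^-4) / (2π×0.206 m) = 1.62 H.

L ≈ 1.62 H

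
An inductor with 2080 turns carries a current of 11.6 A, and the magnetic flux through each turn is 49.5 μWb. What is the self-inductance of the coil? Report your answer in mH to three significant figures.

L ≈ 8.88 mH

Self-inductance is defined by L = NΦ_B/I (flux linkage over current).
L = (2080)(4.950×10^-5 Wb)/(11.6 A) = 8.876×10^-3 H.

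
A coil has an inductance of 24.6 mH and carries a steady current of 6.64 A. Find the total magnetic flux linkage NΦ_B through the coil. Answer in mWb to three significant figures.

NΦ_B ≈ 163 mWb

From L = NΦ_B/I, the flux linkage is NΦ_B = LI.
NΦ_B = (2.460×10^-2 H)(6.64 A) = 0.1633 Wb.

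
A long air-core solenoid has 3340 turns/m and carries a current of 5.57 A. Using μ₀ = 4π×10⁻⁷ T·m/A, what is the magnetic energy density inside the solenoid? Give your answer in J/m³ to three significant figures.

B = μ₀nI = (4π×10⁻⁷)(3.340×10^3)(5.57) = 2.338×10^-2 T.
u = B²/(2μ₀) = (2.338×10^-2)²/(2×4π×10⁻⁷) = 217.46 J/m³.

u ≈ 217 J/m³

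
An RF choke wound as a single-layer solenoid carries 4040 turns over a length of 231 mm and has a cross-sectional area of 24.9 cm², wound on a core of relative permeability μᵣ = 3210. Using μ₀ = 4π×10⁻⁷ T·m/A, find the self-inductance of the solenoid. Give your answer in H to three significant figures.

L ≈ 710 H

A = 24.9 cm² = 2.490×10^-3 m².
For a long solenoid, L = μ₀μᵣN²A/ℓ.
L = (4π×10⁻⁷)(3210)(4040)²(2.490×10^-3)/(0.231 m) = 709.7 H.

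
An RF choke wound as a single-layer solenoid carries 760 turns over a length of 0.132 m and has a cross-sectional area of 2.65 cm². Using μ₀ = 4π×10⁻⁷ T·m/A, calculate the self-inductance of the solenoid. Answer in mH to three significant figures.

A = 2.65 cm² = 2.650×10^-4 m².
For a long solenoid, L = μ₀N²A/ℓ.
L = (4π×10⁻⁷)(760)²(2.650×10^-4)/(0.132 m) = 1.457×10^-3 H.

L ≈ 1.46 mH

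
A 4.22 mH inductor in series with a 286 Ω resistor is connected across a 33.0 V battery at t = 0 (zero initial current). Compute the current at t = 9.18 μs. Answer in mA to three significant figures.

τ = L/R = 4.220×10^-3/286 = 1.476×10^-5 s; final current I_∞ = ε/R = 33.0/286 = 0.1154 A.
I(t) = I_∞(1 − e^(−t/τ)) with t/τ = 0.622.
I = (0.1154)(1 − e^(−0.622)) = 5.3448×10^-2 A.

I ≈ 53.4 mA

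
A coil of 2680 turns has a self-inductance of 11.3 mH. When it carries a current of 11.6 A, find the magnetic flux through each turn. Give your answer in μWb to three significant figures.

From L = NΦ_B/I, the flux per turn is Φ_B = LI/N.
Φ_B = (1.130×10^-2 H)(11.6 A)/2680 = 4.891×10^-5 Wb.

Φ_B ≈ 48.9 μWb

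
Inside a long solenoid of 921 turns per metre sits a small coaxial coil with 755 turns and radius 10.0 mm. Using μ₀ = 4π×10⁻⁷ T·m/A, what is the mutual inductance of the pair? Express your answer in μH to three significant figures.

M ≈ 275 μH

The outer solenoid produces a uniform field B₁ = μ₀n₁I₁ across the inner coil,
so the flux linkage is N₂Φ = N₂B₁A₂ = μ₀n₁N₂A₂·I₁, giving M = μ₀n₁N₂A₂.
A₂ = πr² = π(1.000×10^-2 m)² = 3.142×10^-4 m².
M = (4π×10⁻⁷)(921)(755)(3.142×10^-4) = 2.745×10^-4 H.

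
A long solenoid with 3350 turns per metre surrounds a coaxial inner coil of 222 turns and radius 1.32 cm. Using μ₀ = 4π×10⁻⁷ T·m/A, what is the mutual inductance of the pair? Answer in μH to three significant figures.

The outer solenoid produces a uniform field B₁ = μ₀n₁I₁ across the inner coil,
so the flux linkage is N₂Φ = N₂B₁A₂ = μ₀n₁N₂A₂·I₁, giving M = μ₀n₁N₂A₂.
A₂ = πr² = π(1.320×10^-2 m)² = 5.474×10^-4 m².
M = (4π×10⁻⁷)(3350)(222)(5.474×10^-4) = 5.116×10^-4 H.

M ≈ 512 μH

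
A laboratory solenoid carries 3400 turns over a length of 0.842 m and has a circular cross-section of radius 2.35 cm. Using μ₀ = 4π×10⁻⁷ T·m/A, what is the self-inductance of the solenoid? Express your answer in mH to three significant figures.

L ≈ 29.9 mH

A = πr² = π(2.350×10^-2 m)² = 1.7349×10^-3 m².
For a long solenoid, L = μ₀N²A/ℓ.
L = (4π×10⁻⁷)(3400)²(1.7349×10^-3)/(0.842 m) = 2.993×10^-2 H.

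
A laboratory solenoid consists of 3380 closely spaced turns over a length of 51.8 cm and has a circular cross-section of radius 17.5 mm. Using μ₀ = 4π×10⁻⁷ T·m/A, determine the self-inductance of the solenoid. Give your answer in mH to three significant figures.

L ≈ 26.7 mH

A = πr² = π(1.750×10^-2 m)² = 9.621×10^-4 m².
For a long solenoid, L = μ₀N²A/ℓ.
L = (4π×10⁻⁷)(3380)²(9.621×10^-4)/(0.518 m) = 2.666×10^-2 H.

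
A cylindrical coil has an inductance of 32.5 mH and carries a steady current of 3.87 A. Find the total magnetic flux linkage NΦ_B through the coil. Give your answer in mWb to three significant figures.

NΦ_B ≈ 126 mWb

From L = NΦ_B/I, the flux linkage is NΦ_B = LI.
NΦ_B = (3.250×10^-2 H)(3.87 A) = 0.1258 Wb.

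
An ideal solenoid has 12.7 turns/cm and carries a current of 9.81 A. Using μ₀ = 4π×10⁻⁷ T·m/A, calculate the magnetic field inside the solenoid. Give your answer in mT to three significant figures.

B ≈ 15.7 mT

Inside a long solenoid, B = μ₀nI.
B = (4π×10⁻⁷)(1.270×10^3 m⁻¹)(9.81 A) = 1.566×10^-2 T.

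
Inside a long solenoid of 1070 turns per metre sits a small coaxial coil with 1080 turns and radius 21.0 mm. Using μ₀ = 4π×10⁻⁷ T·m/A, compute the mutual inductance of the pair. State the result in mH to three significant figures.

The outer solenoid produces a uniform field B₁ = μ₀n₁I₁ across the inner coil,
so the flux linkage is N₂Φ = N₂B₁A₂ = μ₀n₁N₂A₂·I₁, giving M = μ₀n₁N₂A₂.
A₂ = πr² = π(2.100×10^-2 m)² = 1.385×10^-3 m².
M = (4π×10⁻⁷)(1070)(1080)(1.385×10^-3) = 2.012×10^-3 H.

M ≈ 2.01 mH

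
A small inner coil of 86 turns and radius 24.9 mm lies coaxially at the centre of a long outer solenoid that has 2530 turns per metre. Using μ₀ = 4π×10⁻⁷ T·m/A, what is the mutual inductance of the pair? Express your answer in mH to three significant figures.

M ≈ 0.533 mH

The outer solenoid produces a uniform field B₁ = μ₀n₁I₁ across the inner coil,
so the flux linkage is N₂Φ = N₂B₁A₂ = μ₀n₁N₂A₂·I₁, giving M = μ₀n₁N₂A₂.
A₂ = πr² = π(2.490×10^-2 m)² = 1.948×10^-3 m².
M = (4π×10⁻⁷)(2530)(86)(1.948×10^-3) = 5.326×10^-4 H.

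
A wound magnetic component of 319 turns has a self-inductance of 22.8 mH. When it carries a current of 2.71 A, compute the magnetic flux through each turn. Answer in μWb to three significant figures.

From L = NΦ_B/I, the flux per turn is Φ_B = LI/N.
Φ_B = (2.280×10^-2 H)(2.71 A)/319 = 1.937×10^-4 Wb.

Φ_B ≈ 194 μWb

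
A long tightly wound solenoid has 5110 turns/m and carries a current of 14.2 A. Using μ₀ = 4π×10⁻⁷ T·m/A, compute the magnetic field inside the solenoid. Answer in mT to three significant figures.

B ≈ 91.2 mT

Inside a long solenoid, B = μ₀nI.
B = (4π×10⁻⁷)(5.110×10^3 m⁻¹)(14.2 A) = 9.118×10^-2 T.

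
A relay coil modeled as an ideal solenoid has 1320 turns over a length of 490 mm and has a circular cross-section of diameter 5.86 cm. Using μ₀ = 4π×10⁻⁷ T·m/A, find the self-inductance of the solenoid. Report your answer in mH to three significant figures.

L ≈ 12.1 mH

A = π(d/2)² = π(2.930×10^-2 m)² = 2.697×10^-3 m².
For a long solenoid, L = μ₀N²A/ℓ.
L = (4π×10⁻⁷)(1320)²(2.697×10^-3)/(0.49 m) = 1.205×10^-2 H.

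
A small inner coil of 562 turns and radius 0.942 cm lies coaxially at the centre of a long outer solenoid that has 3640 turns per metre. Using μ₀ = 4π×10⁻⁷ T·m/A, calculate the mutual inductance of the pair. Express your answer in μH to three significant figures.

M ≈ 717 μH

The outer solenoid produces a uniform field B₁ = μ₀n₁I₁ across the inner coil,
so the flux linkage is N₂Φ = N₂B₁A₂ = μ₀n₁N₂A₂·I₁, giving M = μ₀n₁N₂A₂.
A₂ = πr² = π(9.420×10^-3 m)² = 2.788×10^-4 m².
M = (4π×10⁻⁷)(3640)(562)(2.788×10^-4) = 7.166×10^-4 H.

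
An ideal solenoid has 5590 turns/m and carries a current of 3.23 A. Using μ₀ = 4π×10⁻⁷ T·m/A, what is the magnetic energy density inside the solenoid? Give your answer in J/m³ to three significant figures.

B = μ₀nI = (4π×10⁻⁷)(5.590×10^3)(3.23) = 2.269×10^-2 T.
u = B²/(2μ₀) = (2.269×10^-2)²/(2×4π×10⁻⁷) = 204.8 J/m³.

u ≈ 205 J/m³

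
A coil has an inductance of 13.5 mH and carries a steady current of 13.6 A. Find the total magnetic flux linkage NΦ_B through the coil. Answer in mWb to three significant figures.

From L = NΦ_B/I, the flux linkage is NΦ_B = LI.
NΦ_B = (1.350×10^-2 H)(13.6 A) = 0.1836 Wb.

NΦ_B ≈ 184 mWb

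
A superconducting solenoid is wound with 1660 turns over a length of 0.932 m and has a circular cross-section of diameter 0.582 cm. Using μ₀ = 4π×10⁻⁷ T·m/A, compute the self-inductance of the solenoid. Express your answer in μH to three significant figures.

A = π(d/2)² = π(2.910×10^-3 m)² = 2.660×10^-5 m².
For a long solenoid, L = μ₀N²A/ℓ.
L = (4π×10⁻⁷)(1660)²(2.660×10^-5)/(0.932 m) = 9.884×10^-5 H.

L ≈ 98.8 μH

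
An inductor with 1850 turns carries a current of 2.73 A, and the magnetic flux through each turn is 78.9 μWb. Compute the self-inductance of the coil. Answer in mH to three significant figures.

Self-inductance is defined by L = NΦ_B/I (flux linkage over current).
L = (1850)(7.890×10^-5 Wb)/(2.73 A) = 5.347×10^-2 H.

L ≈ 53.5 mH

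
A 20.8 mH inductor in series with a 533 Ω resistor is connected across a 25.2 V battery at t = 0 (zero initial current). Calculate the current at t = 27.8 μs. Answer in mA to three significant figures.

I ≈ 24.1 mA

τ = L/R = 2.080×10^-2/533 = 3.902×10^-5 s; final current I_∞ = ε/R = 25.2/533 = 4.728×10^-2 A.
I(t) = I_∞(1 − e^(−t/τ)) with t/τ = 0.712.
I = (4.728×10^-2)(1 − e^(−0.712)) = 2.409×10^-2 A.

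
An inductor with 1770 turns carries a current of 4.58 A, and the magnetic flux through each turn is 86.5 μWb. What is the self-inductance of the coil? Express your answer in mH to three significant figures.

L ≈ 33.4 mH

Self-inductance is defined by L = NΦ_B/I (flux linkage over current).
L = (1770)(8.650×10^-5 Wb)/(4.58 A) = 3.343×10^-2 H.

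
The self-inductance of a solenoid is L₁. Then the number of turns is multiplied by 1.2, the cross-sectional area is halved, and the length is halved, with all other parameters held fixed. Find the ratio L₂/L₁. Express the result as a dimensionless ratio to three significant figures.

For a solenoid, L ∝ μᵣN²A/ℓ.
L₂/L₁ = (1.2)^2 × (0.5) × (0.5)^-1 = 1.44.

L₂/L₁ = 1.44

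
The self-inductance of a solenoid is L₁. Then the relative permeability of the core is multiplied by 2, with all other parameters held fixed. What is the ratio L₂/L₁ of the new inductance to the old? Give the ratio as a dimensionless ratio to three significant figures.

L₂/L₁ = 2.00

For a solenoid, L ∝ μᵣN²A/ℓ.
L₂/L₁ = (2) = 2.00.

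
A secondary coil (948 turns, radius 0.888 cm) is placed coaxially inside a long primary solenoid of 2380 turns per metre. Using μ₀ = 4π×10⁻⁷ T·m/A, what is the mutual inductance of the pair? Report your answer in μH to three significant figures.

The outer solenoid produces a uniform field B₁ = μ₀n₁I₁ across the inner coil,
so the flux linkage is N₂Φ = N₂B₁A₂ = μ₀n₁N₂A₂·I₁, giving M = μ₀n₁N₂A₂.
A₂ = πr² = π(8.880×10^-3 m)² = 2.477×10^-4 m².
M = (4π×10⁻⁷)(2380)(948)(2.477×10^-4) = 7.024×10^-4 H.

M ≈ 702 μH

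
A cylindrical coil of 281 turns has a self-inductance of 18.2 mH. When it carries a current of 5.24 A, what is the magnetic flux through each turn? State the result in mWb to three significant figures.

Φ_B ≈ 0.339 mWb

From L = NΦ_B/I, the flux per turn is Φ_B = LI/N.
Φ_B = (1.820×10^-2 H)(5.24 A)/281 = 3.394×10^-4 Wb.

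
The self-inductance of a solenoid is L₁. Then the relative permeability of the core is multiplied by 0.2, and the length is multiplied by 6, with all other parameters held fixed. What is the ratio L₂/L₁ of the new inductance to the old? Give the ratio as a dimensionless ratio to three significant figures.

L₂/L₁ = 0.0333

For a solenoid, L ∝ μᵣN²A/ℓ.
L₂/L₁ = (0.2) × (6)^-1 = 0.0333.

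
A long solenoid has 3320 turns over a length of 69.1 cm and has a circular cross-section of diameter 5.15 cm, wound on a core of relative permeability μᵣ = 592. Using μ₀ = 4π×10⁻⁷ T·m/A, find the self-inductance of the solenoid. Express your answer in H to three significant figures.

L ≈ 24.7 H

A = π(d/2)² = π(2.575×10^-2 m)² = 2.083×10^-3 m².
For a long solenoid, L = μ₀μᵣN²A/ℓ.
L = (4π×10⁻⁷)(592)(3320)²(2.083×10^-3)/(0.691 m) = 24.72 H.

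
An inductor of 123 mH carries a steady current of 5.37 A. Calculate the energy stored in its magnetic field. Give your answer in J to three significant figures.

Stored magnetic energy: U = ½LI².
U = ½(0.123 H)(5.37 A)² = 1.773 J.

U ≈ 1.77 J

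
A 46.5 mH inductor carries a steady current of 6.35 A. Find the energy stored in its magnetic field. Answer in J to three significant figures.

Stored magnetic energy: U = ½LI².
U = ½(4.650×10^-2 H)(6.35 A)² = 0.937498 J.

U ≈ 0.937 J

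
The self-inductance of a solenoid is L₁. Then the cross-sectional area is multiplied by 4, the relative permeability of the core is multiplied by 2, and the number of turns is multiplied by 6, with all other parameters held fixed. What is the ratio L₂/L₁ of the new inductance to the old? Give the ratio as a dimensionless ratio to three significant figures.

L₂/L₁ = 288

For a solenoid, L ∝ μᵣN²A/ℓ.
L₂/L₁ = (4) × (2) × (6)^2 = 288.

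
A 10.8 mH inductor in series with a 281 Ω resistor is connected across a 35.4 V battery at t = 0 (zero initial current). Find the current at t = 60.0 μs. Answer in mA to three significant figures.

I ≈ 99.5 mA

τ = L/R = 1.080×10^-2/281 = 3.843×10^-5 s; final current I_∞ = ε/R = 35.4/281 = 0.126 A.
I(t) = I_∞(1 − e^(−t/τ)) with t/τ = 1.561.
I = (0.126)(1 − e^(−1.561)) = 9.954×10^-2 A.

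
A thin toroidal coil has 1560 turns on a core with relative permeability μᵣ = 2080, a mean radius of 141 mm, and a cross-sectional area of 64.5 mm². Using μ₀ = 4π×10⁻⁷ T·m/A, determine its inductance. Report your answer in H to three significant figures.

L ≈ 0.463 H

For a thin toroid, L = μ₀μᵣN²A/(2πR).
L = (4π×10⁻⁷)(2080)(1560)²(6.450×10^-5) / (2π×0.141 m) = 0.4631 H.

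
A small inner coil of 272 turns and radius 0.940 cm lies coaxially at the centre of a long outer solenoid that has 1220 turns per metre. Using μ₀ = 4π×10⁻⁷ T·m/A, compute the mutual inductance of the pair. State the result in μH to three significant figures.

M ≈ 116 μH

The outer solenoid produces a uniform field B₁ = μ₀n₁I₁ across the inner coil,
so the flux linkage is N₂Φ = N₂B₁A₂ = μ₀n₁N₂A₂·I₁, giving M = μ₀n₁N₂A₂.
A₂ = πr² = π(9.400×10^-3 m)² = 2.776×10^-4 m².
M = (4π×10⁻⁷)(1220)(272)(2.776×10^-4) = 1.158×10^-4 H.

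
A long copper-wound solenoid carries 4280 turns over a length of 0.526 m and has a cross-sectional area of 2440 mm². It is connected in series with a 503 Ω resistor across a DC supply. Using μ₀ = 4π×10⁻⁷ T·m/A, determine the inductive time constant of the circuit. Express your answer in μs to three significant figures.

τ ≈ 212 μs

A = 2440 mm² = 2.440×10^-3 m².
L = μ₀N²A/ℓ = (4π×10⁻⁷)(4280)²(2.440×10^-3)/(0.526) = 0.1068 H.
τ = L/R = (0.1068)/(503) = 2.123×10^-4 s.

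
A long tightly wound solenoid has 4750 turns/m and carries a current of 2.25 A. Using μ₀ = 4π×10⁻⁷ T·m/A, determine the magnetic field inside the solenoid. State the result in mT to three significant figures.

B ≈ 13.4 mT

Inside a long solenoid, B = μ₀nI.
B = (4π×10⁻⁷)(4.750×10^3 m⁻¹)(2.25 A) = 1.343×10^-2 T.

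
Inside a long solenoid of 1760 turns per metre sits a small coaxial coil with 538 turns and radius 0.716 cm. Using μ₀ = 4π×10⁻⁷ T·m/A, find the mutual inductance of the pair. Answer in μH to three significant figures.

The outer solenoid produces a uniform field B₁ = μ₀n₁I₁ across the inner coil,
so the flux linkage is N₂Φ = N₂B₁A₂ = μ₀n₁N₂A₂·I₁, giving M = μ₀n₁N₂A₂.
A₂ = πr² = π(7.160×10^-3 m)² = 1.611×10^-4 m².
M = (4π×10⁻⁷)(1760)(538)(1.611×10^-4) = 1.916×10^-4 H.

M ≈ 192 μH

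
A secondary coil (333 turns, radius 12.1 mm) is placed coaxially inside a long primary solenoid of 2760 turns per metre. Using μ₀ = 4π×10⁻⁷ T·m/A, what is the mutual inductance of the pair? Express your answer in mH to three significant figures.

The outer solenoid produces a uniform field B₁ = μ₀n₁I₁ across the inner coil,
so the flux linkage is N₂Φ = N₂B₁A₂ = μ₀n₁N₂A₂·I₁, giving M = μ₀n₁N₂A₂.
A₂ = πr² = π(1.210×10^-2 m)² = 4.600×10^-4 m².
M = (4π×10⁻⁷)(2760)(333)(4.600×10^-4) = 5.312×10^-4 H.

M ≈ 0.531 mH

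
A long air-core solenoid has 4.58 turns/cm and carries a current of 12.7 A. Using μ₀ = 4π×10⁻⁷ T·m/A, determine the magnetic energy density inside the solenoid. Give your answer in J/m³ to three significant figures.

u ≈ 21.3 J/m³

B = μ₀nI = (4π×10⁻⁷)(458)(12.7) = 7.309×10^-3 T.
u = B²/(2μ₀) = (7.309×10^-3)²/(2×4π×10⁻⁷) = 21.26 J/m³.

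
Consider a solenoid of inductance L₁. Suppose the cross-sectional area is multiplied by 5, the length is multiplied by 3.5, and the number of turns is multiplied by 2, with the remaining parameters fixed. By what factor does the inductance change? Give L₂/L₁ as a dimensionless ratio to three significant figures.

L₂/L₁ = 5.71

For a solenoid, L ∝ μᵣN²A/ℓ.
L₂/L₁ = (5) × (3.5)^-1 × (2)^2 = 5.71.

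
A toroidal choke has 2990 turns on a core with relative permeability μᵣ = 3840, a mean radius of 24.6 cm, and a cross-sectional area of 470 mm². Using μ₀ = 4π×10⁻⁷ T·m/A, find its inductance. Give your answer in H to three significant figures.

L ≈ 13.1 H

For a thin toroid, L = μ₀μᵣN²A/(2πR).
L = (4π×10⁻⁷)(3840)(2990)²(4.700×10^-4) / (2π×0.246 m) = 13.12 H.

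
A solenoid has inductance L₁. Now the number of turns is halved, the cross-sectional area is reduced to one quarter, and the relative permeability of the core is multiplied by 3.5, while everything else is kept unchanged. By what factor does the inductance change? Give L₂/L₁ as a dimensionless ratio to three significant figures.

For a solenoid, L ∝ μᵣN²A/ℓ.
L₂/L₁ = (0.5)^2 × (0.25) × (3.5) = 0.219.

L₂/L₁ = 0.219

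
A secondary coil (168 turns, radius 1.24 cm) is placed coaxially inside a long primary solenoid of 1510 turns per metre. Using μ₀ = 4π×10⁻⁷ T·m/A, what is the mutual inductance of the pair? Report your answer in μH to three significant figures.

M ≈ 154 μH

The outer solenoid produces a uniform field B₁ = μ₀n₁I₁ across the inner coil,
so the flux linkage is N₂Φ = N₂B₁A₂ = μ₀n₁N₂A₂·I₁, giving M = μ₀n₁N₂A₂.
A₂ = πr² = π(1.240×10^-2 m)² = 4.831×10^-4 m².
M = (4π×10⁻⁷)(1510)(168)(4.831×10^-4) = 1.540×10^-4 H.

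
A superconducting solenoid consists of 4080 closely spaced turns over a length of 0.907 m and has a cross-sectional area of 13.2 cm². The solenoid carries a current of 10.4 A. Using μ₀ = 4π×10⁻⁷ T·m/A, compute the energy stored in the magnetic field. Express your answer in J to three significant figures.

U ≈ 1.65 J

A = 13.2 cm² = 1.320×10^-3 m².
L = μ₀N²A/ℓ = (4π×10⁻⁷)(4080)²(1.320×10^-3)/(0.907) = 3.044×10^-2 H.
U = ½LI² = ½(3.044×10^-2)(10.4)² = 1.646 J.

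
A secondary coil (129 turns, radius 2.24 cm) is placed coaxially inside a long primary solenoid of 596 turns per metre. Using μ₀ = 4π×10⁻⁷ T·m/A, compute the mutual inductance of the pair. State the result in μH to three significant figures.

M ≈ 152 μH

The outer solenoid produces a uniform field B₁ = μ₀n₁I₁ across the inner coil,
so the flux linkage is N₂Φ = N₂B₁A₂ = μ₀n₁N₂A₂·I₁, giving M = μ₀n₁N₂A₂.
A₂ = πr² = π(2.240×10^-2 m)² = 1.576×10^-3 m².
M = (4π×10⁻⁷)(596)(129)(1.576×10^-3) = 1.523×10^-4 H.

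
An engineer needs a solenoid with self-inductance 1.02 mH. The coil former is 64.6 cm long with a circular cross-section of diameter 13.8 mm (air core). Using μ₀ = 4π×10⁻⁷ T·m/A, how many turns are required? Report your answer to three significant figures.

N ≈ 1870 turns

A = π(d/2)² = π(6.900×10^-3 m)² = 1.496×10^-4 m².
From L = μ₀N²A/ℓ, N = √(Lℓ / (μ₀A)).
N = √[(1.020×10^-3)(0.646) / ((4π×10⁻⁷)×1.496×10^-4)] = √(3.506×10^6) ≈ 1872.4.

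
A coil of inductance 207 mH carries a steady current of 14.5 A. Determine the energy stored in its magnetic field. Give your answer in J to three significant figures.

U ≈ 21.8 J

Stored magnetic energy: U = ½LI².
U = ½(0.207 H)(14.5 A)² = 21.76 J.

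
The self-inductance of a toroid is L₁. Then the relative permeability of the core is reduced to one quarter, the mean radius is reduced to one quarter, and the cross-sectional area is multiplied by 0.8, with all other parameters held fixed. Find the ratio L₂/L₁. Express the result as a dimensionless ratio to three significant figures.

L₂/L₁ = 0.800

For a toroid, L ∝ μᵣN²A/R.
L₂/L₁ = (0.25) × (0.25)^-1 × (0.8) = 0.800.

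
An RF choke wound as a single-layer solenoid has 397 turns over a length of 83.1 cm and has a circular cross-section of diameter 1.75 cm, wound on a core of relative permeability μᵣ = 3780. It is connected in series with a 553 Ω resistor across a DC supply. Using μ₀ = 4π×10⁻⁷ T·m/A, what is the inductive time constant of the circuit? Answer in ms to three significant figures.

A = π(d/2)² = π(8.750×10^-3 m)² = 2.405×10^-4 m².
L = μ₀μᵣN²A/ℓ = (4π×10⁻⁷)(3780)(397)²(2.405×10^-4)/(0.831) = 0.2167 H.
τ = L/R = (0.2167)/(553) = 3.919×10^-4 s.

τ ≈ 0.392 ms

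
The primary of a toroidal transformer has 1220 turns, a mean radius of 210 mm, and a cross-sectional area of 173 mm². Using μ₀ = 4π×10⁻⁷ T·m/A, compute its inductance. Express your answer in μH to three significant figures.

L ≈ 245 μH

For a thin toroid, L = μ₀N²A/(2πR).
L = (4π×10⁻⁷)(1220)²(1.730×10^-4) / (2π×0.21 m) = 2.452×10^-4 H.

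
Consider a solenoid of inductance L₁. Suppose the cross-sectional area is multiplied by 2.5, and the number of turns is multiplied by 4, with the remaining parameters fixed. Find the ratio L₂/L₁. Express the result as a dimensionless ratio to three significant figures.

L₂/L₁ = 40.0

For a solenoid, L ∝ μᵣN²A/ℓ.
L₂/L₁ = (2.5) × (4)^2 = 40.0.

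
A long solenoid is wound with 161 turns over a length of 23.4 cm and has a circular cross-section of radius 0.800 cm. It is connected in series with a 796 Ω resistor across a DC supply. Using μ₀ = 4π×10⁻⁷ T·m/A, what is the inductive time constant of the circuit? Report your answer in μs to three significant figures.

τ ≈ 0.0352 μs

A = πr² = π(8.000×10^-3 m)² = 2.011×10^-4 m².
L = μ₀N²A/ℓ = (4π×10⁻⁷)(161)²(2.011×10^-4)/(0.234) = 2.799×10^-5 H.
τ = L/R = (2.799×10^-5)/(796) = 3.516×10^-8 s.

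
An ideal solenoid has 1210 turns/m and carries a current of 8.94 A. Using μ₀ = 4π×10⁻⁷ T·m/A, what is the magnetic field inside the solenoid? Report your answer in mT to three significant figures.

B ≈ 13.6 mT

Inside a long solenoid, B = μ₀nI.
B = (4π×10⁻⁷)(1.210×10^3 m⁻¹)(8.94 A) = 1.359×10^-2 T.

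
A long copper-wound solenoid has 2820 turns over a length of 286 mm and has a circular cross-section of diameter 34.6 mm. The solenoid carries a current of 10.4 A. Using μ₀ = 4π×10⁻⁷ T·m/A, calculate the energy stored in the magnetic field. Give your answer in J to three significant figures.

A = π(d/2)² = π(1.730×10^-2 m)² = 9.402×10^-4 m².
L = μ₀N²A/ℓ = (4π×10⁻⁷)(2820)²(9.402×10^-4)/(0.286) = 3.285×10^-2 H.
U = ½LI² = ½(3.285×10^-2)(10.4)² = 1.777 J.

U ≈ 1.78 J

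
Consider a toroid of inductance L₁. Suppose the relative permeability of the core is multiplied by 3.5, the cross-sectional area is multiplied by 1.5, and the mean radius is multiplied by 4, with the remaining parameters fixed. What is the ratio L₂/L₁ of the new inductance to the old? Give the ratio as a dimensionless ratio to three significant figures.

L₂/L₁ = 1.31

For a toroid, L ∝ μᵣN²A/R.
L₂/L₁ = (3.5) × (1.5) × (4)^-1 = 1.31.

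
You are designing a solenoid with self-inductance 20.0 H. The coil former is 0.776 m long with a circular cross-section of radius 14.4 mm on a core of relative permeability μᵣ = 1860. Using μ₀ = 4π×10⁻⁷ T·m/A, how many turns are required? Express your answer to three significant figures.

A = πr² = π(1.440×10^-2 m)² = 6.514×10^-4 m².
From L = μ₀μᵣN²A/ℓ, N = √(Lℓ / (μ₀μᵣA)).
N = √[(20)(0.776) / ((4π×10⁻⁷)(1860)×6.514×10^-4)] = √(1.019×10^7) ≈ 3192.6.

N ≈ 3190 turns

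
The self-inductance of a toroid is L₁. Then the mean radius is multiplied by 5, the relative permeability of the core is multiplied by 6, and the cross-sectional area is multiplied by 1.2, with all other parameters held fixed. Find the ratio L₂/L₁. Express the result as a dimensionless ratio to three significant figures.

L₂/L₁ = 1.44

For a toroid, L ∝ μᵣN²A/R.
L₂/L₁ = (5)^-1 × (6) × (1.2) = 1.44.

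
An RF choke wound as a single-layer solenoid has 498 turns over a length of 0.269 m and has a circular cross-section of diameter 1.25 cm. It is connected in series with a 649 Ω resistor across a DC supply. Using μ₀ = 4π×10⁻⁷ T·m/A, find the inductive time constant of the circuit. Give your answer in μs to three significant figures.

A = π(d/2)² = π(6.250×10^-3 m)² = 1.227×10^-4 m².
L = μ₀N²A/ℓ = (4π×10⁻⁷)(498)²(1.227×10^-4)/(0.269) = 1.422×10^-4 H.
τ = L/R = (1.422×10^-4)/(649) = 2.191×10^-7 s.

τ ≈ 0.219 μs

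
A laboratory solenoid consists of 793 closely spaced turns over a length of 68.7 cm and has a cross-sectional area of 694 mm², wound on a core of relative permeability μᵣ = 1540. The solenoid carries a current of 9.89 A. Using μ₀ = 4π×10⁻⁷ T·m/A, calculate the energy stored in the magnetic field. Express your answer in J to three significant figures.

U ≈ 60.1 J

A = 694 mm² = 6.940×10^-4 m².
L = μ₀μᵣN²A/ℓ = (4π×10⁻⁷)(1540)(793)²(6.940×10^-4)/(0.687) = 1.229 H.
U = ½LI² = ½(1.229)(9.89)² = 60.12 J.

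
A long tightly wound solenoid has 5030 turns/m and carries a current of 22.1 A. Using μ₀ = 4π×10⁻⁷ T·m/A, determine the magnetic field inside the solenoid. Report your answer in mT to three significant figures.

B ≈ 140 mT

Inside a long solenoid, B = μ₀nI.
B = (4π×10⁻⁷)(5.030×10^3 m⁻¹)(22.1 A) = 0.1397 T.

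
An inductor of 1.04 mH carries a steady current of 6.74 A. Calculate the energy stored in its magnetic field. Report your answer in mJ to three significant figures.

Stored magnetic energy: U = ½LI².
U = ½(1.040×10^-3 H)(6.74 A)² = 2.362×10^-2 J.

U ≈ 23.6 mJ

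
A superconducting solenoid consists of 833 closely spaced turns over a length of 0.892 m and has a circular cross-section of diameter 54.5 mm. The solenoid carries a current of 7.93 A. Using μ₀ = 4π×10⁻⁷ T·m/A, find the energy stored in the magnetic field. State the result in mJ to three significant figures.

A = π(d/2)² = π(2.725×10^-2 m)² = 2.333×10^-3 m².
L = μ₀N²A/ℓ = (4π×10⁻⁷)(833)²(2.333×10^-3)/(0.892) = 2.280×10^-3 H.
U = ½LI² = ½(2.280×10^-3)(7.93)² = 7.170×10^-2 J.

U ≈ 71.7 mJ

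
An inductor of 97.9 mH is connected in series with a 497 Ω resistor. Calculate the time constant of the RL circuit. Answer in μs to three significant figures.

τ = L/R = (9.790×10^-2 H)/(497 Ω) = 1.970×10^-4 s.

τ ≈ 197 μs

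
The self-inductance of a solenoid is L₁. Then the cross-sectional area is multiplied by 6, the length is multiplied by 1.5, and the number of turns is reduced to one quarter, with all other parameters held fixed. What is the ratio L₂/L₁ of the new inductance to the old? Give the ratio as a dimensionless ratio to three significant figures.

For a solenoid, L ∝ μᵣN²A/ℓ.
L₂/L₁ = (6) × (1.5)^-1 × (0.25)^2 = 0.250.

L₂/L₁ = 0.250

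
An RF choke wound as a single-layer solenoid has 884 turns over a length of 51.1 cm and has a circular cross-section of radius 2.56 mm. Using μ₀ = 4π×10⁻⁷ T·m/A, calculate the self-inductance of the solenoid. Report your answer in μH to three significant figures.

L ≈ 39.6 μH

A = πr² = π(2.560×10^-3 m)² = 2.059×10^-5 m².
For a long solenoid, L = μ₀N²A/ℓ.
L = (4π×10⁻⁷)(884)²(2.059×10^-5)/(0.511 m) = 3.957×10^-5 H.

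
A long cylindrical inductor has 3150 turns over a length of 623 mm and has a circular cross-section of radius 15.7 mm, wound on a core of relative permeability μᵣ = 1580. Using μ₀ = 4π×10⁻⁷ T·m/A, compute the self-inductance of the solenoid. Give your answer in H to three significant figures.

L ≈ 24.5 H

A = πr² = π(1.570×10^-2 m)² = 7.744×10^-4 m².
For a long solenoid, L = μ₀μᵣN²A/ℓ.
L = (4π×10⁻⁷)(1580)(3150)²(7.744×10^-4)/(0.623 m) = 24.49 H.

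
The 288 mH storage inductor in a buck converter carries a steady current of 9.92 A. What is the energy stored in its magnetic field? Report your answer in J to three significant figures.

Stored magnetic energy: U = ½LI².
U = ½(0.288 H)(9.92 A)² = 14.17 J.

U ≈ 14.2 J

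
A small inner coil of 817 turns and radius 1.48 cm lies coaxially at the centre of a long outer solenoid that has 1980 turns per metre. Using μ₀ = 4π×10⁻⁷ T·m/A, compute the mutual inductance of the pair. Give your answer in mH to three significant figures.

M ≈ 1.40 mH

The outer solenoid produces a uniform field B₁ = μ₀n₁I₁ across the inner coil,
so the flux linkage is N₂Φ = N₂B₁A₂ = μ₀n₁N₂A₂·I₁, giving M = μ₀n₁N₂A₂.
A₂ = πr² = π(1.480×10^-2 m)² = 6.881×10^-4 m².
M = (4π×10⁻⁷)(1980)(817)(6.881×10^-4) = 1.399×10^-3 H.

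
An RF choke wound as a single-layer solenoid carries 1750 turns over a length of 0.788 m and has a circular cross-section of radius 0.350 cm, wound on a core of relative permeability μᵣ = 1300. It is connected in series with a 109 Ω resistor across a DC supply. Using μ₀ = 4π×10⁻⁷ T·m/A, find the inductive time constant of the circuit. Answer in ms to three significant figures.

τ ≈ 2.24 ms

A = πr² = π(3.500×10^-3 m)² = 3.848×10^-5 m².
L = μ₀μᵣN²A/ℓ = (4π×10⁻⁷)(1300)(1750)²(3.848×10^-5)/(0.788) = 0.2443 H.
τ = L/R = (0.2443)/(109) = 2.242×10^-3 s.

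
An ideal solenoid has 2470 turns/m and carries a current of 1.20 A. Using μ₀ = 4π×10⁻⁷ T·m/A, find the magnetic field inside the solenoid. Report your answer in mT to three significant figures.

Inside a long solenoid, B = μ₀nI.
B = (4π×10⁻⁷)(2.470×10^3 m⁻¹)(1.20 A) = 3.7247×10^-3 T.

B ≈ 3.72 mT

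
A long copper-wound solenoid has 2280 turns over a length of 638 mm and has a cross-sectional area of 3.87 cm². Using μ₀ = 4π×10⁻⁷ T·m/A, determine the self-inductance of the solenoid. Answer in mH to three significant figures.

A = 3.87 cm² = 3.870×10^-4 m².
For a long solenoid, L = μ₀N²A/ℓ.
L = (4π×10⁻⁷)(2280)²(3.870×10^-4)/(0.638 m) = 3.963×10^-3 H.

L ≈ 3.96 mH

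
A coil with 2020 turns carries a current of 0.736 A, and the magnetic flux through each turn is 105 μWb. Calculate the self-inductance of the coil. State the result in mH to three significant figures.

Self-inductance is defined by L = NΦ_B/I (flux linkage over current).
L = (2020)(1.050×10^-4 Wb)/(0.736 A) = 0.2882 H.

L ≈ 288 mH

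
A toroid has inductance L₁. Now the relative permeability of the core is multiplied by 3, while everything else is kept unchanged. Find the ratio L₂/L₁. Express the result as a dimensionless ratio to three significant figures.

L₂/L₁ = 3.00

For a toroid, L ∝ μᵣN²A/R.
L₂/L₁ = (3) = 3.00.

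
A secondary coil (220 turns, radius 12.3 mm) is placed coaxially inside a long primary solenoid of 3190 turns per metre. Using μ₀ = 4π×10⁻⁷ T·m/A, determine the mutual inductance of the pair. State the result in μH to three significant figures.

M ≈ 419 μH

The outer solenoid produces a uniform field B₁ = μ₀n₁I₁ across the inner coil,
so the flux linkage is N₂Φ = N₂B₁A₂ = μ₀n₁N₂A₂·I₁, giving M = μ₀n₁N₂A₂.
A₂ = πr² = π(1.230×10^-2 m)² = 4.753×10^-4 m².
M = (4π×10⁻⁷)(3190)(220)(4.753×10^-4) = 4.192×10^-4 H.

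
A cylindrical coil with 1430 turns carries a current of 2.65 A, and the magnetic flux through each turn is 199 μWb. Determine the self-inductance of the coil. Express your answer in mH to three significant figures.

L ≈ 107 mH

Self-inductance is defined by L = NΦ_B/I (flux linkage over current).
L = (1430)(1.990×10^-4 Wb)/(2.65 A) = 0.1074 H.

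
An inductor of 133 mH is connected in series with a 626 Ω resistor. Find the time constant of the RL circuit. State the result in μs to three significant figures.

τ ≈ 212 μs

τ = L/R = (0.133 H)/(626 Ω) = 2.1246×10^-4 s.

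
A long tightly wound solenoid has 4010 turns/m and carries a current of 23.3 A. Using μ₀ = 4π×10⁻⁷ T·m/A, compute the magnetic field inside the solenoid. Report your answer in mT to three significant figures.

Inside a long solenoid, B = μ₀nI.
B = (4π×10⁻⁷)(4.010×10^3 m⁻¹)(23.3 A) = 0.1174 T.

B ≈ 117 mT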